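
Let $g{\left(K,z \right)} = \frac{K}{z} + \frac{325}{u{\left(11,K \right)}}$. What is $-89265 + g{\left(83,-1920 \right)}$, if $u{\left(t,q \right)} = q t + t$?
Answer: $- \frac{4398963997}{49280} \approx -89265.0$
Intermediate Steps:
$u{\left(t,q \right)} = t + q t$
$g{\left(K,z \right)} = \frac{325}{11 + 11 K} + \frac{K}{z}$ ($g{\left(K,z \right)} = \frac{K}{z} + \frac{325}{11 \left(1 + K\right)} = \frac{K}{z} + \frac{325}{11 + 11 K} = \frac{325}{11 + 11 K} + \frac{K}{z}$)
$-89265 + g{\left(83,-1920 \right)} = -89265 + \frac{\frac{325}{11} \left(-1920\right) + 83 \left(1 + 83\right)}{\left(-1920\right) \left(1 + 83\right)} = -89265 - \frac{- \frac{624000}{11} + 83 \cdot 84}{1920 \cdot 84} = -89265 - \frac{- \frac{624000}{11} + 6972}{161280} = -89265 - \frac{1}{161280} \left(- \frac{547308}{11}\right) = -89265 + \frac{15203}{49280} = - \frac{4398963997}{49280}$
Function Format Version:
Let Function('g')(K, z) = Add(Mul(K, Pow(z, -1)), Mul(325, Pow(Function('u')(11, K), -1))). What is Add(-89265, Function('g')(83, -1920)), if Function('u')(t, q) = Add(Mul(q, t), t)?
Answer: Rational(-4398963997, 49280) ≈ -89265.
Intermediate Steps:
Function('u')(t, q) = Add(t, Mul(q, t))
Function('g')(K, z) = Add(Mul(325, Pow(Add(11, Mul(11, K)), -1)), Mul(K, Pow(z, -1))) (Function('g')(K, z) = Add(Mul(K, Pow(z, -1)), Mul(325, Pow(Mul(11, Add(1, K)), -1))) = Add(Mul(K, Pow(z, -1)), Mul(325, Pow(Add(11, Mul(11, K)), -1))) = Add(Mul(325, Pow(Add(11, Mul(11, K)), -1)), Mul(K, Pow(z, -1))))
Add(-89265, Function('g')(83, -1920)) = Add(-89265, Mul(Pow(-1920, -1), Pow(Add(1, 83), -1), Add(Mul(Rational(325, 11), -1920), Mul(83, Add(1, 83))))) = Add(-89265, Mul(Rational(-1, 1920), Pow(84, -1), Add(Rational(-624000, 11), Mul(83, 84)))) = Add(-89265, Mul(Rational(-1, 1920), Rational(1, 84), Add(Rational(-624000, 11), 6972))) = Add(-89265, Mul(Rational(-1, 1920), Rational(1, 84), Rational(-547308, 11))) = Add(-89265, Rational(15203, 49280)) = Rational(-4398963997, 49280)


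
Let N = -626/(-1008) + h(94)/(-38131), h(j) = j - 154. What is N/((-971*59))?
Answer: -11965243/1100981376936 ≈ -1.0868e-5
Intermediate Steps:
h(j) = -154 + j
N = 11965243/19218024 (N = -626/(-1008) + (-154 + 94)/(-38131) = -626*(-1/1008) - 60*(-1/38131) = 313/504 + 60/38131 = 11965243/19218024 ≈ 0.62261)
N/((-971*59)) = 11965243/(19218024*((-971*59))) = (11965243/19218024)/(-57289) = (11965243/19218024)*(-1/57289) = -11965243/1100981376936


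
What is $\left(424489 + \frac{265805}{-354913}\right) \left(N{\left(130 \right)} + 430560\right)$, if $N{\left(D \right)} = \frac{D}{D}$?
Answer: $\frac{64866769660003772}{354913} \approx 1.8277 \cdot 10^{11}$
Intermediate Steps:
$N{\left(D \right)} = 1$
$\left(424489 + \frac{265805}{-354913}\right) \left(N{\left(130 \right)} + 430560\right) = \left(424489 + \frac{265805}{-354913}\right) \left(1 + 430560\right) = \left(424489 + 265805 \left(- \frac{1}{354913}\right)\right) 430561 = \left(424489 - \frac{265805}{354913}\right) 430561 = \frac{150656398652}{354913} \cdot 430561 = \frac{64866769660003772}{354913}$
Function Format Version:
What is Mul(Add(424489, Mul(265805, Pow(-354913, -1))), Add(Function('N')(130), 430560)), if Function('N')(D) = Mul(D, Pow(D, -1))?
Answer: Rational(64866769660003772, 354913) ≈ 1.8277e+11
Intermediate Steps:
Function('N')(D) = 1
Mul(Add(424489, Mul(265805, Pow(-354913, -1))), Add(Function('N')(130), 430560)) = Mul(Add(424489, Mul(265805, Pow(-354913, -1))), Add(1, 430560)) = Mul(Add(424489, Mul(265805, Rational(-1, 354913))), 430561) = Mul(Add(424489, Rational(-265805, 354913)), 430561) = Mul(Rational(150656398652, 354913), 430561) = Rational(64866769660003772, 354913)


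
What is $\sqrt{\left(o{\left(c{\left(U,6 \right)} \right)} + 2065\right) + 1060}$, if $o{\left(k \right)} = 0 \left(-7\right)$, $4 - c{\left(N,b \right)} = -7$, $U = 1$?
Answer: $25 \sqrt{5} \approx 55.902$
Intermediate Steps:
$c{\left(N,b \right)} = 11$ ($c{\left(N,b \right)} = 4 - -7 = 4 + 7 = 11$)
$o{\left(k \right)} = 0$
$\sqrt{\left(o{\left(c{\left(U,6 \right)} \right)} + 2065\right) + 1060} = \sqrt{\left(0 + 2065\right) + 1060} = \sqrt{2065 + 1060} = \sqrt{3125} = 25 \sqrt{5}$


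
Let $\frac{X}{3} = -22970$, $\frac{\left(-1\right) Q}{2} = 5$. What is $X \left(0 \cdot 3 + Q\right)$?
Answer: $689100$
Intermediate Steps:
$Q = -10$ ($Q = \left(-2\right) 5 = -10$)
$X = -68910$ ($X = 3 \left(-22970\right) = -68910$)
$X \left(0 \cdot 3 + Q\right) = - 68910 \left(0 \cdot 3 - 10\right) = - 68910 \left(0 - 10\right) = \left(-68910\right) \left(-10\right) = 689100$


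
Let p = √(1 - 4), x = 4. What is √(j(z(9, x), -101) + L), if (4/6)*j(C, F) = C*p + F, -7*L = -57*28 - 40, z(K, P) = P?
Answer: √(16114 + 1176*I*√3)/14 ≈ 9.0852 + 0.57193*I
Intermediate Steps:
p = I*√3 (p = √(-3) = I*√3 ≈ 1.732*I)
L = 1636/7 (L = -(-57*28 - 40)/7 = -(-1596 - 40)/7 = -⅐*(-1636) = 1636/7 ≈ 233.71)
j(C, F) = 3*F/2 + 3*I*C*√3/2 (j(C, F) = 3*(C*(I*√3) + F)/2 = 3*(I*C*√3 + F)/2 = 3*(F + I*C*√3)/2 = 3*F/2 + 3*I*C*√3/2)
√(j(z(9, x), -101) + L) = √(((3/2)*(-101) + (3/2)*I*4*√3) + 1636/7) = √((-303/2 + 6*I*√3) + 1636/7) = √(1151/14 + 6*I*√3)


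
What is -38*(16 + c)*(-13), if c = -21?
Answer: -2470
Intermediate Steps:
-38*(16 + c)*(-13) = -38*(16 - 21)*(-13) = -(-190)*(-13) = -38*65 = -2470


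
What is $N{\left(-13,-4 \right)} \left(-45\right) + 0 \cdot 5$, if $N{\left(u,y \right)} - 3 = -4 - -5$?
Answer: $-180$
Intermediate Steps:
$N{\left(u,y \right)} = 4$ ($N{\left(u,y \right)} = 3 - -1 = 3 + \left(-4 + 5\right) = 3 + 1 = 4$)
$N{\left(-13,-4 \right)} \left(-45\right) + 0 \cdot 5 = 4 \left(-45\right) + 0 \cdot 5 = -180 + 0 = -180$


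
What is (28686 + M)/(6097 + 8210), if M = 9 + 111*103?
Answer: 704/251 ≈ 2.8048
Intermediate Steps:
M = 11442 (M = 9 + 11433 = 11442)
(28686 + M)/(6097 + 8210) = (28686 + 11442)/(6097 + 8210) = 40128/14307 = 40128*(1/14307) = 704/251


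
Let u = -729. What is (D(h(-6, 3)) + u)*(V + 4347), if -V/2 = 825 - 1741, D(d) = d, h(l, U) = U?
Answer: -4485954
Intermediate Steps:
V = 1832 (V = -2*(825 - 1741) = -2*(-916) = 1832)
(D(h(-6, 3)) + u)*(V + 4347) = (3 - 729)*(1832 + 4347) = -726*6179 = -4485954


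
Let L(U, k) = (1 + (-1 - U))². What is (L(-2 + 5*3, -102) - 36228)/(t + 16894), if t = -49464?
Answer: 36059/32570 ≈ 1.1071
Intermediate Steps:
L(U, k) = U² (L(U, k) = (-U)² = U²)
(L(-2 + 5*3, -102) - 36228)/(t + 16894) = ((-2 + 5*3)² - 36228)/(-49464 + 16894) = ((-2 + 15)² - 36228)/(-32570) = (13² - 36228)*(-1/32570) = (169 - 36228)*(-1/32570) = -36059*(-1/32570) = 36059/32570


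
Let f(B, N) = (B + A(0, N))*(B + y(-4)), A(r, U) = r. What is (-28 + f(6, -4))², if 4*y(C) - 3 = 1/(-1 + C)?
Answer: 3721/25 ≈ 148.84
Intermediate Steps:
y(C) = ¾ + 1/(4*(-1 + C))
f(B, N) = B*(7/10 + B) (f(B, N) = (B + 0)*(B + (-2 + 3*(-4))/(4*(-1 - 4))) = B*(B + (¼)*(-2 - 12)/(-5)) = B*(B + (¼)*(-⅕)*(-14)) = B*(B + 7/10) = B*(7/10 + B))
(-28 + f(6, -4))² = (-28 + (⅒)*6*(7 + 10*6))² = (-28 + (⅒)*6*(7 + 60))² = (-28 + (⅒)*6*67)² = (-28 + 201/5)² = (61/5)² = 3721/25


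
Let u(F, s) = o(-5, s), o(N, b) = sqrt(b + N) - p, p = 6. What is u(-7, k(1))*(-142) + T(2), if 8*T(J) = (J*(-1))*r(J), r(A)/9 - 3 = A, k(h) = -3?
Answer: 3363/4 - 284*I*sqrt(2) ≈ 840.75 - 401.64*I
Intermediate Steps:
o(N, b) = -6 + sqrt(N + b) (o(N, b) = sqrt(b + N) - 1*6 = sqrt(N + b) - 6 = -6 + sqrt(N + b))
r(A) = 27 + 9*A
u(F, s) = -6 + sqrt(-5 + s)
T(J) = -J*(27 + 9*J)/8 (T(J) = ((J*(-1))*(27 + 9*J))/8 = ((-J)*(27 + 9*J))/8 = (-J*(27 + 9*J))/8 = -J*(27 + 9*J)/8)
u(-7, k(1))*(-142) + T(2) = (-6 + sqrt(-5 - 3))*(-142) - 9/8*2*(3 + 2) = (-6 + sqrt(-8))*(-142) - 9/8*2*5 = (-6 + 2*I*sqrt(2))*(-142) - 45/4 = (852 - 284*I*sqrt(2)) - 45/4 = 3363/4 - 284*I*sqrt(2)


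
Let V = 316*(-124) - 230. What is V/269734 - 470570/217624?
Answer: -33876540179/14675148004 ≈ -2.3084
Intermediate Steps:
V = -39414 (V = -39184 - 230 = -39414)
V/269734 - 470570/217624 = -39414/269734 - 470570/217624 = -39414*1/269734 - 470570*1/217624 = -19707/134867 - 235285/108812 = -33876540179/14675148004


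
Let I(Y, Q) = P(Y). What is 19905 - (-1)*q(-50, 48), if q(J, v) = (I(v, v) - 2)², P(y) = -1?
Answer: 19914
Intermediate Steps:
I(Y, Q) = -1
q(J, v) = 9 (q(J, v) = (-1 - 2)² = (-3)² = 9)
19905 - (-1)*q(-50, 48) = 19905 - (-1)*9 = 19905 - 1*(-9) = 19905 + 9 = 19914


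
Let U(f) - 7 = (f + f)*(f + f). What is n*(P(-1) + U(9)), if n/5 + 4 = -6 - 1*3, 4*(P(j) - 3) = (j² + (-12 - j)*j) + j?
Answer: -87555/4 ≈ -21889.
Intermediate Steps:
P(j) = 3 + j/4 + j²/4 + j*(-12 - j)/4 (P(j) = 3 + ((j² + (-12 - j)*j) + j)/4 = 3 + ((j² + j*(-12 - j)) + j)/4 = 3 + (j + j² + j*(-12 - j))/4 = 3 + (j/4 + j²/4 + j*(-12 - j)/4) = 3 + j/4 + j²/4 + j*(-12 - j)/4)
n = -65 (n = -20 + 5*(-6 - 1*3) = -20 + 5*(-6 - 3) = -20 + 5*(-9) = -20 - 45 = -65)
U(f) = 7 + 4*f² (U(f) = 7 + (f + f)*(f + f) = 7 + (2*f)*(2*f) = 7 + 4*f²)
n*(P(-1) + U(9)) = -65*((3 - 11/4*(-1)) + (7 + 4*9²)) = -65*((3 + 11/4) + (7 + 4*81)) = -65*(23/4 + (7 + 324)) = -65*(23/4 + 331) = -65*1347/4 = -87555/4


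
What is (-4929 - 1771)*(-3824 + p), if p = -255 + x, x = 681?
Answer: 22766600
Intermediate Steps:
p = 426 (p = -255 + 681 = 426)
(-4929 - 1771)*(-3824 + p) = (-4929 - 1771)*(-3824 + 426) = -6700*(-3398) = 22766600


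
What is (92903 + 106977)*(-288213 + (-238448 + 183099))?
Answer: -68671172560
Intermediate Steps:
(92903 + 106977)*(-288213 + (-238448 + 183099)) = 199880*(-288213 - 55349) = 199880*(-343562) = -68671172560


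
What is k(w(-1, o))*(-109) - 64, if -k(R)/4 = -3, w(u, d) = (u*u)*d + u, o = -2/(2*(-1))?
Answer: -1372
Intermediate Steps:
o = 1 (o = -2/(-2) = -2*(-1/2) = 1)
w(u, d) = u + d*u**2 (w(u, d) = u**2*d + u = d*u**2 + u = u + d*u**2)
k(R) = 12 (k(R) = -4*(-3) = 12)
k(w(-1, o))*(-109) - 64 = 12*(-109) - 64 = -1308 - 64 = -1372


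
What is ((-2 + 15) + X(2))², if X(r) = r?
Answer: 225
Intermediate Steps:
((-2 + 15) + X(2))² = ((-2 + 15) + 2)² = (13 + 2)² = 15² = 225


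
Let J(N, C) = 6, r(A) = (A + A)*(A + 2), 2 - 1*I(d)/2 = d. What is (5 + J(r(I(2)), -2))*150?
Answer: 1650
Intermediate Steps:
I(d) = 4 - 2*d
r(A) = 2*A*(2 + A) (r(A) = (2*A)*(2 + A) = 2*A*(2 + A))
(5 + J(r(I(2)), -2))*150 = (5 + 6)*150 = 11*150 = 1650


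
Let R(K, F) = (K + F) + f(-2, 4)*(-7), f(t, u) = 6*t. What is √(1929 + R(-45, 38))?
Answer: √2006 ≈ 44.788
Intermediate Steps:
R(K, F) = 84 + F + K (R(K, F) = (K + F) + (6*(-2))*(-7) = (F + K) - 12*(-7) = (F + K) + 84 = 84 + F + K)
√(1929 + R(-45, 38)) = √(1929 + (84 + 38 - 45)) = √(1929 + 77) = √2006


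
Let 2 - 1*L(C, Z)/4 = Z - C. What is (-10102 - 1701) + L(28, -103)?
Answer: -11271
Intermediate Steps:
L(C, Z) = 8 - 4*Z + 4*C (L(C, Z) = 8 - 4*(Z - C) = 8 + (-4*Z + 4*C) = 8 - 4*Z + 4*C)
(-10102 - 1701) + L(28, -103) = (-10102 - 1701) + (8 - 4*(-103) + 4*28) = -11803 + (8 + 412 + 112) = -11803 + 532 = -11271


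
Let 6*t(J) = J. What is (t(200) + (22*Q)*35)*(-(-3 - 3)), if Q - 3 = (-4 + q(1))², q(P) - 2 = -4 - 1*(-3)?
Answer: 55640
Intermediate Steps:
q(P) = 1 (q(P) = 2 + (-4 - 1*(-3)) = 2 + (-4 + 3) = 2 - 1 = 1)
t(J) = J/6
Q = 12 (Q = 3 + (-4 + 1)² = 3 + (-3)² = 3 + 9 = 12)
(t(200) + (22*Q)*35)*(-(-3 - 3)) = ((⅙)*200 + (22*12)*35)*(-(-3 - 3)) = (100/3 + 264*35)*(-1*(-6)) = (100/3 + 9240)*6 = (27820/3)*6 = 55640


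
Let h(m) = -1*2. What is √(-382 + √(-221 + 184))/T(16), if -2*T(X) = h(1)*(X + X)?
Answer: √(-382 + I*√37)/32 ≈ 0.0048627 + 0.6108*I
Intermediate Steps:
h(m) = -2
T(X) = 2*X (T(X) = -(-1)*(X + X) = -(-1)*2*X = -(-2)*X = 2*X)
√(-382 + √(-221 + 184))/T(16) = √(-382 + √(-221 + 184))/((2*16)) = √(-382 + √(-37))/32 = √(-382 + I*√37)*(1/32) = √(-382 + I*√37)/32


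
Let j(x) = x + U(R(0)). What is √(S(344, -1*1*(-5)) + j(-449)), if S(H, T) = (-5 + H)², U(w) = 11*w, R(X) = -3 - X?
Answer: √114439 ≈ 338.29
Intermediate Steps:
j(x) = -33 + x (j(x) = x + 11*(-3 - 1*0) = x + 11*(-3 + 0) = x + 11*(-3) = x - 33 = -33 + x)
√(S(344, -1*1*(-5)) + j(-449)) = √((-5 + 344)² + (-33 - 449)) = √(339² - 482) = √(114921 - 482) = √114439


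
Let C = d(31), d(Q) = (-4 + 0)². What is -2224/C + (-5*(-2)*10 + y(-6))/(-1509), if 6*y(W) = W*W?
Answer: -209857/1509 ≈ -139.07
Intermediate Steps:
d(Q) = 16 (d(Q) = (-4)² = 16)
y(W) = W²/6 (y(W) = (W*W)/6 = W²/6)
C = 16
-2224/C + (-5*(-2)*10 + y(-6))/(-1509) = -2224/16 + (-5*(-2)*10 + (⅙)*(-6)²)/(-1509) = -2224*1/16 + (10*10 + (⅙)*36)*(-1/1509) = -139 + (100 + 6)*(-1/1509) = -139 + 106*(-1/1509) = -139 - 106/1509 = -209857/1509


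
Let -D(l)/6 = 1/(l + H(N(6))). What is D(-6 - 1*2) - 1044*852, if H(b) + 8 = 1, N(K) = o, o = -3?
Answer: -4447438/5 ≈ -8.8949e+5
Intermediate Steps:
N(K) = -3
H(b) = -7 (H(b) = -8 + 1 = -7)
D(l) = -6/(-7 + l) (D(l) = -6/(l - 7) = -6/(-7 + l))
D(-6 - 1*2) - 1044*852 = -6/(-7 + (-6 - 1*2)) - 1044*852 = -6/(-7 + (-6 - 2)) - 889488 = -6/(-7 - 8) - 889488 = -6/(-15) - 889488 = -6*(-1/15) - 889488 = ⅖ - 889488 = -4447438/5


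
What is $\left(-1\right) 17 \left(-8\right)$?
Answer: $136$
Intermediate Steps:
$\left(-1\right) 17 \left(-8\right) = \left(-17\right) \left(-8\right) = 136$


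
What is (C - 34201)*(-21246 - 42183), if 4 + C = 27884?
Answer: 400934709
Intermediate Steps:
C = 27880 (C = -4 + 27884 = 27880)
(C - 34201)*(-21246 - 42183) = (27880 - 34201)*(-21246 - 42183) = -6321*(-63429) = 400934709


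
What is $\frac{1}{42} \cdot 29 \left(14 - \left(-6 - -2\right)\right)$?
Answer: $\frac{87}{7} \approx 12.429$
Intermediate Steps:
$\frac{1}{42} \cdot 29 \left(14 - \left(-6 - -2\right)\right) = \frac{1}{42} \cdot 29 \left(14 - \left(-6 + 2\right)\right) = \frac{29 \left(14 - -4\right)}{42} = \frac{29 \left(14 + 4\right)}{42} = \frac{29}{42} \cdot 18 = \frac{87}{7}$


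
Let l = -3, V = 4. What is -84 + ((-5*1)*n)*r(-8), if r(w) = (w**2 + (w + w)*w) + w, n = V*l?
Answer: 10956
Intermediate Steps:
n = -12 (n = 4*(-3) = -12)
r(w) = w + 3*w**2 (r(w) = (w**2 + (2*w)*w) + w = (w**2 + 2*w**2) + w = 3*w**2 + w = w + 3*w**2)
-84 + ((-5*1)*n)*r(-8) = -84 + (-5*1*(-12))*(-8*(1 + 3*(-8))) = -84 + (-5*(-12))*(-8*(1 - 24)) = -84 + 60*(-8*(-23)) = -84 + 60*184 = -84 + 11040 = 10956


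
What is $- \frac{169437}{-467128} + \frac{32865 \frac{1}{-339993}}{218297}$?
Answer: $\frac{4191835307658919}{11556661378984296} \approx 0.36272$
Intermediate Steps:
$- \frac{169437}{-467128} + \frac{32865 \frac{1}{-339993}}{218297} = \left(-169437\right) \left(- \frac{1}{467128}\right) + 32865 \left(- \frac{1}{339993}\right) \frac{1}{218297} = \frac{169437}{467128} - \frac{10955}{24739817307} = \frac{4191835307658919}{11556661378984296}$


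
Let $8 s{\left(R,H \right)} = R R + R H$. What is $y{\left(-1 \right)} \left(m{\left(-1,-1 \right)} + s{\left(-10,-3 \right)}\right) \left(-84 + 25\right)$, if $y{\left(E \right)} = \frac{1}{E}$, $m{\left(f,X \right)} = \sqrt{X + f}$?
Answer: $\frac{3835}{4} + 59 i \sqrt{2} \approx 958.75 + 83.439 i$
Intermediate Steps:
$s{\left(R,H \right)} = \frac{R^{2}}{8} + \frac{H R}{8}$ ($s{\left(R,H \right)} = \frac{R R + R H}{8} = \frac{R^{2} + H R}{8} = \frac{R^{2}}{8} + \frac{H R}{8}$)
$y{\left(-1 \right)} \left(m{\left(-1,-1 \right)} + s{\left(-10,-3 \right)}\right) \left(-84 + 25\right) = \frac{\left(\sqrt{-1 - 1} + \frac{1}{8} \left(-10\right) \left(-3 - 10\right)\right) \left(-84 + 25\right)}{-1} = - \left(\sqrt{-2} + \frac{1}{8} \left(-10\right) \left(-13\right)\right) \left(-59\right) = - \left(i \sqrt{2} + \frac{65}{4}\right) \left(-59\right) = - \left(\frac{65}{4} + i \sqrt{2}\right) \left(-59\right) = - (- \frac{3835}{4} - 59 i \sqrt{2}) = \frac{3835}{4} + 59 i \sqrt{2}$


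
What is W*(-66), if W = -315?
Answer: 20790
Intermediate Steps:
W*(-66) = -315*(-66) = 20790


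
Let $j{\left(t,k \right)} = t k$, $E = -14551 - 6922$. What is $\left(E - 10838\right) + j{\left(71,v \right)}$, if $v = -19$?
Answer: $-33660$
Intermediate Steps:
$E = -21473$ ($E = -14551 - 6922 = -21473$)
$j{\left(t,k \right)} = k t$
$\left(E - 10838\right) + j{\left(71,v \right)} = \left(-21473 - 10838\right) - 1349 = -32311 - 1349 = -33660$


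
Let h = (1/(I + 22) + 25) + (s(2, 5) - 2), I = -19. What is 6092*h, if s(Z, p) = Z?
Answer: 462992/3 ≈ 1.5433e+5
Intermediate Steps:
h = 76/3 (h = (1/(-19 + 22) + 25) + (2 - 2) = (1/3 + 25) + 0 = 76/3 + 0 = 76/3 ≈ 25.333)
6092*h = 6092*(76/3) = 462992/3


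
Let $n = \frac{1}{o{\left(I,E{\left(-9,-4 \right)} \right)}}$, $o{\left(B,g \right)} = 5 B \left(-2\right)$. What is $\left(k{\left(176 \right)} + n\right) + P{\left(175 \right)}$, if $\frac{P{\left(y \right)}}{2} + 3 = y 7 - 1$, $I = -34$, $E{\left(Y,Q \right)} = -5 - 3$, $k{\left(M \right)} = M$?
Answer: $\frac{890121}{340} \approx 2618.0$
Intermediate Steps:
$E{\left(Y,Q \right)} = -8$ ($E{\left(Y,Q \right)} = -5 - 3 = -8$)
$o{\left(B,g \right)} = - 10 B$
$P{\left(y \right)} = -8 + 14 y$ ($P{\left(y \right)} = -6 + 2 \left(y 7 - 1\right) = -6 + 2 \left(7 y - 1\right) = -6 + 2 \left(-1 + 7 y\right) = -6 + \left(-2 + 14 y\right) = -8 + 14 y$)
$n = \frac{1}{340}$ ($n = \frac{1}{\left(-10\right) \left(-34\right)} = \frac{1}{340} \approx 0.0029412$)
$\left(k{\left(176 \right)} + n\right) + P{\left(175 \right)} = \left(176 + \frac{1}{340}\right) + \left(-8 + 14 \cdot 175\right) = \frac{59841}{340} + \left(-8 + 2450\right) = \frac{59841}{340} + 2442 = \frac{890121}{340}$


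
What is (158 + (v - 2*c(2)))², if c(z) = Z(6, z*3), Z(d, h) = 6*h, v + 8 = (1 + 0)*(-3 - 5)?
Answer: 4900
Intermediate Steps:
v = -16 (v = -8 + (1 + 0)*(-3 - 5) = -8 + 1*(-8) = -8 - 8 = -16)
c(z) = 18*z (c(z) = 6*(z*3) = 6*(3*z) = 18*z)
(158 + (v - 2*c(2)))² = (158 + (-16 - 36*2))² = (158 + (-16 - 2*36))² = (158 + (-16 - 72))² = (158 - 88)² = 70² = 4900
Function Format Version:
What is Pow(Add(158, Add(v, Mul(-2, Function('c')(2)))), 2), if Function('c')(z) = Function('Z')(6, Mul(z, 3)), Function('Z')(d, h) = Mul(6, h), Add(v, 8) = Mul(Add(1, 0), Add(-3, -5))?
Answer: 4900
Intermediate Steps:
v = -16 (v = Add(-8, Mul(Add(1, 0), Add(-3, -5))) = Add(-8, Mul(1, -8)) = Add(-8, -8) = -16)
Function('c')(z) = Mul(18, z) (Function('c')(z) = Mul(6, Mul(z, 3)) = Mul(6, Mul(3, z)) = Mul(18, z))
Pow(Add(158, Add(v, Mul(-2, Function('c')(2)))), 2) = Pow(Add(158, Add(-16, Mul(-2, Mul(18, 2)))), 2) = Pow(Add(158, Add(-16, Mul(-2, 36))), 2) = Pow(Add(158, Add(-16, -72)), 2) = Pow(Add(158, -88), 2) = Pow(70, 2) = 4900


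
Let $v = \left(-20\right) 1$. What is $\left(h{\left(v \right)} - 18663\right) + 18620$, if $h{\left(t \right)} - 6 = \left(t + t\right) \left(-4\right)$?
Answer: $123$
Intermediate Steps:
$v = -20$
$h{\left(t \right)} = 6 - 8 t$ ($h{\left(t \right)} = 6 + \left(t + t\right) \left(-4\right) = 6 + 2 t \left(-4\right) = 6 - 8 t$)
$\left(h{\left(v \right)} - 18663\right) + 18620 = \left(\left(6 - -160\right) - 18663\right) + 18620 = \left(\left(6 + 160\right) - 18663\right) + 18620 = \left(166 - 18663\right) + 18620 = -18497 + 18620 = 123$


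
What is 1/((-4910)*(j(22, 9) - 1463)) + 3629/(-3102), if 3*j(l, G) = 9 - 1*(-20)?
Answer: -38844085547/33203187600 ≈ -1.1699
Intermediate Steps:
j(l, G) = 29/3 (j(l, G) = (9 - 1*(-20))/3 = (9 + 20)/3 = (⅓)*29 = 29/3)
1/((-4910)*(j(22, 9) - 1463)) + 3629/(-3102) = 1/((-4910)*(29/3 - 1463)) + 3629/(-3102) = -1/(4910*(-4360/3)) + 3629*(-1/3102) = -1/4910*(-3/4360) - 3629/3102 = 3/21407600 - 3629/3102 = -38844085547/33203187600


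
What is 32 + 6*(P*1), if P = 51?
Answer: 338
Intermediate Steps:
32 + 6*(P*1) = 32 + 6*(51*1) = 32 + 6*51 = 32 + 306 = 338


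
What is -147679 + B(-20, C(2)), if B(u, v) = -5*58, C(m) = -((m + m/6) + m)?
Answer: -147969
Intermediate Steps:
C(m) = -13*m/6 (C(m) = -((m + m*(⅙)) + m) = -((m + m/6) + m) = -(7*m/6 + m) = -13*m/6)
B(u, v) = -290
-147679 + B(-20, C(2)) = -147679 - 290 = -147969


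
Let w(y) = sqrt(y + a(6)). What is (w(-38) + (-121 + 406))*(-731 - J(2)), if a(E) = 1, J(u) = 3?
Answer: -209190 - 734*I*sqrt(37) ≈ -2.0919e+5 - 4464.8*I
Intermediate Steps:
w(y) = sqrt(1 + y) (w(y) = sqrt(y + 1) = sqrt(1 + y))
(w(-38) + (-121 + 406))*(-731 - J(2)) = (sqrt(1 - 38) + (-121 + 406))*(-731 - 1*3) = (sqrt(-37) + 285)*(-731 - 3) = (I*sqrt(37) + 285)*(-734) = (285 + I*sqrt(37))*(-734) = -209190 - 734*I*sqrt(37)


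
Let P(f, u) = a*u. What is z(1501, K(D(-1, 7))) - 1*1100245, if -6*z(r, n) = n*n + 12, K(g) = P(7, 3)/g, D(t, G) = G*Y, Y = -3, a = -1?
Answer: -323472619/294 ≈ -1.1002e+6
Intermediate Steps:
D(t, G) = -3*G (D(t, G) = G*(-3) = -3*G)
P(f, u) = -u
K(g) = -3/g (K(g) = (-1*3)/g = -3/g)
z(r, n) = -2 - n**2/6 (z(r, n) = -(n*n + 12)/6 = -(n**2 + 12)/6 = -(12 + n**2)/6 = -2 - n**2/6)
z(1501, K(D(-1, 7))) - 1*1100245 = (-2 - (-3/((-3*7)))**2/6) - 1*1100245 = (-2 - (-3/(-21))**2/6) - 1100245 = (-2 - (-3*(-1/21))**2/6) - 1100245 = (-2 - (1/7)**2/6) - 1100245 = (-2 - 1/6*1/49) - 1100245 = (-2 - 1/294) - 1100245 = -589/294 - 1100245 = -323472619/294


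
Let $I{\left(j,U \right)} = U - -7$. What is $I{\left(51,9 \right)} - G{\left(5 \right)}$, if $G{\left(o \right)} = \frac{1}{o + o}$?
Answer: $\frac{159}{10} \approx 15.9$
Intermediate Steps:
$I{\left(j,U \right)} = 7 + U$ ($I{\left(j,U \right)} = U + 7 = 7 + U$)
$G{\left(o \right)} = \frac{1}{2 o}$
$I{\left(51,9 \right)} - G{\left(5 \right)} = \left(7 + 9\right) - \frac{1}{2 \cdot 5} = 16 - \frac{1}{2} \cdot \frac{1}{5} = 16 - \frac{1}{10} = \frac{159}{10}$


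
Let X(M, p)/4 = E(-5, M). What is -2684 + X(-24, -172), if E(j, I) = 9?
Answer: -2648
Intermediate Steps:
X(M, p) = 36 (X(M, p) = 4*9 = 36)
-2684 + X(-24, -172) = -2684 + 36 = -2648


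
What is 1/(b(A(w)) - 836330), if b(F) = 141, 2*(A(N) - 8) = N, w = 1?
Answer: -1/836189 ≈ -1.1959e-6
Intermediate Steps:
A(N) = 8 + N/2
1/(b(A(w)) - 836330) = 1/(141 - 836330) = 1/(-836189) = -1/836189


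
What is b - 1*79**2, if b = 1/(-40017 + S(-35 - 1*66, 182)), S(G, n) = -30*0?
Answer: -249746098/40017 ≈ -6241.0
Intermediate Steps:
S(G, n) = 0
b = -1/40017 (b = 1/(-40017 + 0) = 1/(-40017) = -1/40017 ≈ -2.4989e-5)
b - 1*79**2 = -1/40017 - 1*79**2 = -1/40017 - 1*6241 = -1/40017 - 6241 = -249746098/40017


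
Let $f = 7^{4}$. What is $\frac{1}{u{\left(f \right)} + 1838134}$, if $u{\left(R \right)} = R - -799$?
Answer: $\frac{1}{1841334} \approx 5.4308 \cdot 10^{-7}$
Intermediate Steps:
$f = 2401$
$u{\left(R \right)} = 799 + R$ ($u{\left(R \right)} = R + 799 = 799 + R$)
$\frac{1}{u{\left(f \right)} + 1838134} = \frac{1}{\left(799 + 2401\right) + 1838134} = \frac{1}{3200 + 1838134} = \frac{1}{1841334}$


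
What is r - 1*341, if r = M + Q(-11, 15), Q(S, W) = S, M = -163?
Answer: -515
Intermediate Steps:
r = -174 (r = -163 - 11 = -174)
r - 1*341 = -174 - 1*341 = -174 - 341 = -515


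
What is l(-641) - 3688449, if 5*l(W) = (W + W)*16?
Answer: -18462757/5 ≈ -3.6926e+6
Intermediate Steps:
l(W) = 32*W/5 (l(W) = ((W + W)*16)/5 = ((2*W)*16)/5 = (32*W)/5 = 32*W/5)
l(-641) - 3688449 = (32/5)*(-641) - 3688449 = -20512/5 - 3688449 = -18462757/5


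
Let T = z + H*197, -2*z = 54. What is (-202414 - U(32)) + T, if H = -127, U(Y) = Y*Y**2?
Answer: -260228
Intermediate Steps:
z = -27 (z = -1/2*54 = -27)
U(Y) = Y**3
T = -25046 (T = -27 - 127*197 = -27 - 25019 = -25046)
(-202414 - U(32)) + T = (-202414 - 1*32**3) - 25046 = (-202414 - 1*32768) - 25046 = (-202414 - 32768) - 25046 = -235182 - 25046 = -260228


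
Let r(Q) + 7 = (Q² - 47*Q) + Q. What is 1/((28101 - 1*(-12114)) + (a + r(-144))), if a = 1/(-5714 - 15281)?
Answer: 20995/1418590159 ≈ 1.4800e-5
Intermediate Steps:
a = -1/20995 (a = 1/(-20995) = -1/20995 ≈ -4.7630e-5)
r(Q) = -7 + Q² - 46*Q (r(Q) = -7 + ((Q² - 47*Q) + Q) = -7 + (Q² - 46*Q) = -7 + Q² - 46*Q)
1/((28101 - 1*(-12114)) + (a + r(-144))) = 1/((28101 - 1*(-12114)) + (-1/20995 + (-7 + (-144)² - 46*(-144)))) = 1/((28101 + 12114) + (-1/20995 + (-7 + 20736 + 6624))) = 1/(40215 + (-1/20995 + 27353)) = 1/(40215 + 574276234/20995) = 1/(1418590159/20995) = 20995/1418590159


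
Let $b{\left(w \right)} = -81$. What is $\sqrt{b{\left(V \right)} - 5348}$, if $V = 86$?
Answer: $i \sqrt{5429} \approx 73.682 i$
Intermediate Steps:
$\sqrt{b{\left(V \right)} - 5348} = \sqrt{-81 - 5348} = \sqrt{-5429} = i \sqrt{5429}$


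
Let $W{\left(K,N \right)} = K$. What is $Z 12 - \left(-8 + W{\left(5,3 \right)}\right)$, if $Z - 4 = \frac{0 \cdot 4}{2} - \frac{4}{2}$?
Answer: $27$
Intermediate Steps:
$Z = 2$ ($Z = 4 - \left(2 - \frac{0 \cdot 4}{2}\right) = 4 + \left(0 \cdot \frac{1}{2} - 2\right) = 4 + \left(0 - 2\right) = 4 - 2 = 2$)
$Z 12 - \left(-8 + W{\left(5,3 \right)}\right) = 2 \cdot 12 + \left(8 - 5\right) = 24 + \left(8 - 5\right) = 24 + 3 = 27$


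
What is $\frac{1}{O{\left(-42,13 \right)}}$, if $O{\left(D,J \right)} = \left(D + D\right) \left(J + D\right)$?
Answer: $\frac{1}{2436} \approx 0.00041051$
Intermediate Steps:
$O{\left(D,J \right)} = 2 D \left(D + J\right)$
$\frac{1}{O{\left(-42,13 \right)}} = \frac{1}{2 \left(-42\right) \left(-42 + 13\right)} = \frac{1}{2 \left(-42\right) \left(-29\right)} = \frac{1}{2436}$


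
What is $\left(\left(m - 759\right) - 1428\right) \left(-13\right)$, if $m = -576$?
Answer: $35919$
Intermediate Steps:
$\left(\left(m - 759\right) - 1428\right) \left(-13\right) = \left(\left(-576 - 759\right) - 1428\right) \left(-13\right) = \left(-1335 - 1428\right) \left(-13\right) = \left(-2763\right) \left(-13\right) = 35919$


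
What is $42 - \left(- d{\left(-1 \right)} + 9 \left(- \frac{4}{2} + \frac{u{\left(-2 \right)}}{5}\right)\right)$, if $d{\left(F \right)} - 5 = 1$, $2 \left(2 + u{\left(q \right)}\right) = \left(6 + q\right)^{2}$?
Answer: $\frac{276}{5} \approx 55.2$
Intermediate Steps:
$u{\left(q \right)} = -2 + \frac{\left(6 + q\right)^{2}}{2}$
$d{\left(F \right)} = 6$ ($d{\left(F \right)} = 5 + 1 = 6$)
$42 - \left(- d{\left(-1 \right)} + 9 \left(- \frac{4}{2} + \frac{u{\left(-2 \right)}}{5}\right)\right) = 42 - \left(-6 + 9 \left(- \frac{4}{2} + \frac{-2 + \frac{\left(6 - 2\right)^{2}}{2}}{5}\right)\right) = 42 - \left(-6 + 9 \left(\left(-4\right) \frac{1}{2} + \left(-2 + \frac{4^{2}}{2}\right) \frac{1}{5}\right)\right) = 42 - \left(-6 + 9 \left(-2 + \left(-2 + \frac{1}{2} \cdot 16\right) \frac{1}{5}\right)\right) = 42 - \left(-6 + 9 \left(-2 + \left(-2 + 8\right) \frac{1}{5}\right)\right) = 42 - \left(-6 + 9 \left(-2 + 6 \cdot \frac{1}{5}\right)\right) = 42 - \left(-6 + 9 \left(-2 + \frac{6}{5}\right)\right) = 42 + \left(\left(-9\right) \left(- \frac{4}{5}\right) + 6\right) = 42 + \left(\frac{36}{5} + 6\right) = 42 + \frac{66}{5} = \frac{276}{5}$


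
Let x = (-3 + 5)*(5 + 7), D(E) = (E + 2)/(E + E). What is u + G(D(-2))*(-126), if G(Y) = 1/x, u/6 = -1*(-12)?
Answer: 267/4 ≈ 66.750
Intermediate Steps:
u = 72 (u = 6*(-1*(-12)) = 6*12 = 72)
D(E) = (2 + E)/(2*E) (D(E) = (2 + E)/((2*E)) = (2 + E)*(1/(2*E)) = (2 + E)/(2*E))
x = 24 (x = 2*12 = 24)
G(Y) = 1/24
u + G(D(-2))*(-126) = 72 + (1/24)*(-126) = 72 - 21/4 = 267/4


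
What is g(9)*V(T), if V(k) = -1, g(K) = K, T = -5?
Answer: -9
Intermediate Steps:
g(9)*V(T) = 9*(-1) = -9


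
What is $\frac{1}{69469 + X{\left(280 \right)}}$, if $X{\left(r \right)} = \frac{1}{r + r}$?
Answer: $\frac{560}{38902641} \approx 1.4395 \cdot 10^{-5}$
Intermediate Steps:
$X{\left(r \right)} = \frac{1}{2 r}$
$\frac{1}{69469 + X{\left(280 \right)}} = \frac{1}{69469 + \frac{1}{2 \cdot 280}} = \frac{1}{69469 + \frac{1}{2} \cdot \frac{1}{280}} = \frac{1}{69469 + \frac{1}{560}} = \frac{1}{\frac{38902641}{560}} = \frac{560}{38902641}$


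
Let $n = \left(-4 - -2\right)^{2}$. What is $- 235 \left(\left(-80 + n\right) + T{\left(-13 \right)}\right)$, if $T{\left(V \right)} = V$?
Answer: $20915$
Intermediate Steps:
$n = 4$ ($n = \left(-4 + 2\right)^{2} = \left(-2\right)^{2} = 4$)
$- 235 \left(\left(-80 + n\right) + T{\left(-13 \right)}\right) = - 235 \left(\left(-80 + 4\right) - 13\right) = - 235 \left(-76 - 13\right) = \left(-235\right) \left(-89\right) = 20915$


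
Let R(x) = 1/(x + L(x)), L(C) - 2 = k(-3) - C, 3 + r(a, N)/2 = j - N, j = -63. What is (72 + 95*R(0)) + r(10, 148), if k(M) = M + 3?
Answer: -617/2 ≈ -308.50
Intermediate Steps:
r(a, N) = -132 - 2*N (r(a, N) = -6 + 2*(-63 - N) = -6 + (-126 - 2*N) = -132 - 2*N)
k(M) = 3 + M
L(C) = 2 - C (L(C) = 2 + ((3 - 3) - C) = 2 + (0 - C) = 2 - C)
R(x) = ½ (R(x) = 1/(x + (2 - x)) = 1/2 = ½)
(72 + 95*R(0)) + r(10, 148) = (72 + 95*(½)) + (-132 - 2*148) = (72 + 95/2) + (-132 - 296) = 239/2 - 428 = -617/2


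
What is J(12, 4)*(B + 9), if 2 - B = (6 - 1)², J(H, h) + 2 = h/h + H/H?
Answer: 0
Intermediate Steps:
J(H, h) = 0 (J(H, h) = -2 + (h/h + H/H) = -2 + (1 + 1) = -2 + 2 = 0)
B = -23 (B = 2 - (6 - 1)² = 2 - 1*5² = 2 - 1*25 = 2 - 25 = -23)
J(12, 4)*(B + 9) = 0*(-23 + 9) = 0*(-14) = 0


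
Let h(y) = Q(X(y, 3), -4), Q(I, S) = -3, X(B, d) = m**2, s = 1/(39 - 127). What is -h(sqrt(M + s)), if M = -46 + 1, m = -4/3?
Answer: 3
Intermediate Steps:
m = -4/3 (m = -4*1/3 = -4/3 ≈ -1.3333)
s = -1/88 (s = 1/(-88) = -1/88 ≈ -0.011364)
X(B, d) = 16/9 (X(B, d) = (-4/3)**2 = 16/9)
M = -45
h(y) = -3
-h(sqrt(M + s)) = -1*(-3) = 3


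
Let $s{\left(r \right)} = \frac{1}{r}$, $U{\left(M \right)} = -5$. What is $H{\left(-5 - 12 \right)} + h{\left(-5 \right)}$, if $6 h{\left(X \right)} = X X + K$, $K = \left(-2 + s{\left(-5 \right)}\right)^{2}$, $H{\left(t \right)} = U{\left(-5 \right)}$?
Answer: $- \frac{2}{75} \approx -0.026667$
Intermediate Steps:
$H{\left(t \right)} = -5$
$K = \frac{121}{25}$ ($K = \left(-2 + \frac{1}{-5}\right)^{2} = \left(-2 - \frac{1}{5}\right)^{2} = \left(- \frac{11}{5}\right)^{2} = \frac{121}{25} \approx 4.84$)
$h{\left(X \right)} = \frac{121}{150} + \frac{X^{2}}{6}$ ($h{\left(X \right)} = \frac{X X + \frac{121}{25}}{6} = \frac{X^{2} + \frac{121}{25}}{6} = \frac{\frac{121}{25} + X^{2}}{6} = \frac{121}{150} + \frac{X^{2}}{6}$)
$H{\left(-5 - 12 \right)} + h{\left(-5 \right)} = -5 + \left(\frac{121}{150} + \frac{\left(-5\right)^{2}}{6}\right) = -5 + \left(\frac{121}{150} + \frac{1}{6} \cdot 25\right) = -5 + \left(\frac{121}{150} + \frac{25}{6}\right) = -5 + \frac{373}{75} = - \frac{2}{75}$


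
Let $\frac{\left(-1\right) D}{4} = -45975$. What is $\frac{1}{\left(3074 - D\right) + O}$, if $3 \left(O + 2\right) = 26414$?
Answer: $- \frac{3}{516070} \approx -5.8132 \cdot 10^{-6}$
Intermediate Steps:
$O = \frac{26408}{3}$ ($O = -2 + \frac{1}{3} \cdot 26414 = -2 + \frac{26414}{3} = \frac{26408}{3} \approx 8802.7$)
$D = 183900$ ($D = \left(-4\right) \left(-45975\right) = 183900$)
$\frac{1}{\left(3074 - D\right) + O} = \frac{1}{\left(3074 - 183900\right) + \frac{26408}{3}} = \frac{1}{-180826 + \frac{26408}{3}} = \frac{1}{- \frac{516070}{3}} = - \frac{3}{516070}$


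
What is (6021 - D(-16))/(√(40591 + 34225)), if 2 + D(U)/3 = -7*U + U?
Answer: 5739*√1169/9352 ≈ 20.982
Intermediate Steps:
D(U) = -6 - 18*U (D(U) = -6 + 3*(-7*U + U) = -6 + 3*(-6*U) = -6 - 18*U)
(6021 - D(-16))/(√(40591 + 34225)) = (6021 - (-6 - 18*(-16)))/(√(40591 + 34225)) = (6021 - (-6 + 288))/(√74816) = (6021 - 1*282)/((8*√1169)) = (6021 - 282)*(√1169/9352) = 5739*(√1169/9352) = 5739*√1169/9352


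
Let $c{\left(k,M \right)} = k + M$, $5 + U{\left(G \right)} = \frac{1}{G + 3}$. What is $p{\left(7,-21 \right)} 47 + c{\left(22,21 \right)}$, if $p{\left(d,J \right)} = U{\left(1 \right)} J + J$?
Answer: $\frac{14977}{4} \approx 3744.3$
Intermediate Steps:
$U{\left(G \right)} = -5 + \frac{1}{3 + G}$ ($U{\left(G \right)} = -5 + \frac{1}{G + 3} = -5 + \frac{1}{3 + G}$)
$c{\left(k,M \right)} = M + k$
$p{\left(d,J \right)} = - \frac{15 J}{4}$ ($p{\left(d,J \right)} = \frac{-14 - 5}{3 + 1} J + J = \frac{-14 - 5}{4} J + J = \frac{1}{4} \left(-19\right) J + J = - \frac{19 J}{4} + J = - \frac{15 J}{4}$)
$p{\left(7,-21 \right)} 47 + c{\left(22,21 \right)} = \left(- \frac{15}{4}\right) \left(-21\right) 47 + \left(21 + 22\right) = \frac{315}{4} \cdot 47 + 43 = \frac{14805}{4} + 43 = \frac{14977}{4}$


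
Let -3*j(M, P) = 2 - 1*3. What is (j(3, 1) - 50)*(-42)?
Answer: 2086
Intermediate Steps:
j(M, P) = 1/3 (j(M, P) = -(2 - 1*3)/3 = -(2 - 3)/3 = -1/3*(-1) = 1/3)
(j(3, 1) - 50)*(-42) = (1/3 - 50)*(-42) = -149/3*(-42) = 2086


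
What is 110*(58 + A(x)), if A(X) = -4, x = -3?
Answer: 5940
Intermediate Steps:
110*(58 + A(x)) = 110*(58 - 4) = 110*54 = 5940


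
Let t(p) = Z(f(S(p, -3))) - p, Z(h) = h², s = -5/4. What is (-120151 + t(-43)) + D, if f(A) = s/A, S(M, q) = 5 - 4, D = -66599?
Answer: -2987287/16 ≈ -1.8671e+5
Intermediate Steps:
S(M, q) = 1
s = -5/4 (s = -5*¼ = -5/4 ≈ -1.2500)
f(A) = -5/(4*A)
t(p) = 25/16 - p (t(p) = (-5/4/1)² - p = (-5/4*1)² - p = (-5/4)² - p = 25/16 - p)
(-120151 + t(-43)) + D = (-120151 + (25/16 - 1*(-43))) - 66599 = (-120151 + (25/16 + 43)) - 66599 = (-120151 + 713/16) - 66599 = -1921703/16 - 66599 = -2987287/16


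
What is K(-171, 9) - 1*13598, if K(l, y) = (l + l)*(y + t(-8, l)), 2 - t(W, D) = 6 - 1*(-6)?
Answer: -13256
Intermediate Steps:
t(W, D) = -10 (t(W, D) = 2 - (6 - 1*(-6)) = 2 - (6 + 6) = 2 - 1*12 = 2 - 12 = -10)
K(l, y) = 2*l*(-10 + y) (K(l, y) = (l + l)*(y - 10) = (2*l)*(-10 + y) = 2*l*(-10 + y))
K(-171, 9) - 1*13598 = 2*(-171)*(-10 + 9) - 1*13598 = 2*(-171)*(-1) - 13598 = 342 - 13598 = -13256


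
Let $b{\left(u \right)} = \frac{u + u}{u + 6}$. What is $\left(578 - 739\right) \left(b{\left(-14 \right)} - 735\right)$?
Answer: $\frac{235543}{2} \approx 1.1777 \cdot 10^{5}$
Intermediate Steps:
$b{\left(u \right)} = \frac{2 u}{6 + u}$
$\left(578 - 739\right) \left(b{\left(-14 \right)} - 735\right) = \left(578 - 739\right) \left(2 \left(-14\right) \frac{1}{6 - 14} - 735\right) = - 161 \left(2 \left(-14\right) \frac{1}{-8} - 735\right) = - 161 \left(2 \left(-14\right) \left(- \frac{1}{8}\right) - 735\right) = - 161 \left(\frac{7}{2} - 735\right) = \left(-161\right) \left(- \frac{1463}{2}\right) = \frac{235543}{2}$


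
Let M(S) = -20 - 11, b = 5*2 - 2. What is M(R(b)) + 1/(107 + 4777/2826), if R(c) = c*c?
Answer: -9519103/307159 ≈ -30.991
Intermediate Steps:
b = 8 (b = 10 - 2 = 8)
R(c) = c²
M(S) = -31
M(R(b)) + 1/(107 + 4777/2826) = -31 + 1/(107 + 4777/2826) = -31 + 1/(307159/2826) = -31 + 2826/307159 = -9519103/307159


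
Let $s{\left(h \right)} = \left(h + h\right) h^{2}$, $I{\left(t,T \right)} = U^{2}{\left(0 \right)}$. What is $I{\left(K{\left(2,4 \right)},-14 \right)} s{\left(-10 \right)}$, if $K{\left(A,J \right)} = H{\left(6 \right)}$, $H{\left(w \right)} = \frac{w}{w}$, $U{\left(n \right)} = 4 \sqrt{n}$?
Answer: $0$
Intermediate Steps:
$H{\left(w \right)} = 1$
$K{\left(A,J \right)} = 1$
$I{\left(t,T \right)} = 0$ ($I{\left(t,T \right)} = \left(4 \sqrt{0}\right)^{2} = \left(4 \cdot 0\right)^{2} = 0^{2} = 0$)
$s{\left(h \right)} = 2 h^{3}$ ($s{\left(h \right)} = 2 h h^{2} = 2 h^{3}$)
$I{\left(K{\left(2,4 \right)},-14 \right)} s{\left(-10 \right)} = 0 \cdot 2 \left(-10\right)^{3} = 0 \cdot 2 \left(-1000\right) = 0 \left(-2000\right) = 0$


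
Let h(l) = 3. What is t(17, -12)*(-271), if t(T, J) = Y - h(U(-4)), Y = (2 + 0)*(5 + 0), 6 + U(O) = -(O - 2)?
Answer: -1897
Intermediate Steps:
U(O) = -4 - O (U(O) = -6 - (O - 2) = -6 - (-2 + O) = -6 + (2 - O) = -4 - O)
Y = 10 (Y = 2*5 = 10)
t(T, J) = 7 (t(T, J) = 10 - 1*3 = 10 - 3 = 7)
t(17, -12)*(-271) = 7*(-271) = -1897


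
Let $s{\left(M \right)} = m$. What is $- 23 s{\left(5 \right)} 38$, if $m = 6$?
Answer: $-5244$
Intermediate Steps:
$s{\left(M \right)} = 6$
$- 23 s{\left(5 \right)} 38 = \left(-23\right) 6 \cdot 38 = \left(-138\right) 38 = -5244$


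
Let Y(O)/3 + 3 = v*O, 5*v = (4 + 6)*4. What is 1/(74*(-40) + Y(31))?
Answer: -1/2225 ≈ -0.00044944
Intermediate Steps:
v = 8 (v = ((4 + 6)*4)/5 = (10*4)/5 = (⅕)*40 = 8)
Y(O) = -9 + 24*O (Y(O) = -9 + 3*(8*O) = -9 + 24*O)
1/(74*(-40) + Y(31)) = 1/(74*(-40) + (-9 + 24*31)) = 1/(-2960 + (-9 + 744)) = 1/(-2960 + 735) = 1/(-2225) = -1/2225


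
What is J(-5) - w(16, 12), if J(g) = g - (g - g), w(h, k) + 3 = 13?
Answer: -15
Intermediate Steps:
w(h, k) = 10 (w(h, k) = -3 + 13 = 10)
J(g) = g (J(g) = g - 1*0 = g + 0 = g)
J(-5) - w(16, 12) = -5 - 1*10 = -5 - 10 = -15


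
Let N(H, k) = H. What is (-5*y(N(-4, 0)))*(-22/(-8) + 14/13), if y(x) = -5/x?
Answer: -4975/208 ≈ -23.918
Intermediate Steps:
(-5*y(N(-4, 0)))*(-22/(-8) + 14/13) = (-(-25)/(-4))*(-22/(-8) + 14/13) = (-(-25)*(-1)/4)*(-22*(-1/8) + 14*(1/13)) = (-5*5/4)*(11/4 + 14/13) = -25/4*199/52 = -4975/208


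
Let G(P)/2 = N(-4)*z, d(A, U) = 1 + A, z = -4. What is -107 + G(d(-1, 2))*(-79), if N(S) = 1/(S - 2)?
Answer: -637/3 ≈ -212.33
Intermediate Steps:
N(S) = 1/(-2 + S)
G(P) = 4/3 (G(P) = 2*(-4/(-2 - 4)) = 2*(-4/(-6)) = 2*(-1/6*(-4)) = 2*(2/3) = 4/3)
-107 + G(d(-1, 2))*(-79) = -107 + (4/3)*(-79) = -107 - 316/3 = -637/3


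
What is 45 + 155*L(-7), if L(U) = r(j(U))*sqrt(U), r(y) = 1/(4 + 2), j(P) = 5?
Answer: 45 + 155*I*sqrt(7)/6 ≈ 45.0 + 68.349*I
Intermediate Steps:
r(y) = 1/6
L(U) = sqrt(U)/6
45 + 155*L(-7) = 45 + 155*(sqrt(-7)/6) = 45 + 155*((I*sqrt(7))/6) = 45 + 155*(I*sqrt(7)/6) = 45 + 155*I*sqrt(7)/6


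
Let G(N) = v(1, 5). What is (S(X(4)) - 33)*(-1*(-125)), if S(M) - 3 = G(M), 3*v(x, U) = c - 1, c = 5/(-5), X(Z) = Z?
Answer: -11500/3 ≈ -3833.3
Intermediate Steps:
c = -1 (c = 5*(-⅕) = -1)
v(x, U) = -⅔ (v(x, U) = (-1 - 1)/3 = (⅓)*(-2) = -⅔)
G(N) = -⅔
S(M) = 7/3 (S(M) = 3 - ⅔ = 7/3)
(S(X(4)) - 33)*(-1*(-125)) = (7/3 - 33)*(-1*(-125)) = -92/3*125 = -11500/3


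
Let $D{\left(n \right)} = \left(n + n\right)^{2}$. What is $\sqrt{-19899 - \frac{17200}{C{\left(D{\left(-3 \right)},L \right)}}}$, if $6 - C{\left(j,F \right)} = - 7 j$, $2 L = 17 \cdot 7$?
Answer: $\frac{i \sqrt{179691}}{3} \approx 141.3 i$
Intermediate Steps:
$L = \frac{119}{2}$ ($L = \frac{17 \cdot 7}{2} = \frac{1}{2} \cdot 119 = \frac{119}{2} \approx 59.5$)
$D{\left(n \right)} = 4 n^{2}$ ($D{\left(n \right)} = \left(2 n\right)^{2} = 4 n^{2}$)
$C{\left(j,F \right)} = 6 + 7 j$ ($C{\left(j,F \right)} = 6 - - 7 j = 6 + 7 j$)
$\sqrt{-19899 - \frac{17200}{C{\left(D{\left(-3 \right)},L \right)}}} = \sqrt{-19899 - \frac{17200}{6 + 7 \cdot 4 \left(-3\right)^{2}}} = \sqrt{-19899 - \frac{17200}{6 + 7 \cdot 4 \cdot 9}} = \sqrt{-19899 - \frac{17200}{6 + 7 \cdot 36}} = \sqrt{-19899 - \frac{17200}{6 + 252}} = \sqrt{-19899 - \frac{17200}{258}} = \sqrt{-19899 - \frac{200}{3}} = \sqrt{- \frac{59897}{3}} = \frac{i \sqrt{179691}}{3}$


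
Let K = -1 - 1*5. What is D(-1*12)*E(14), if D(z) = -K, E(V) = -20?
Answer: -120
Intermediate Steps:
K = -6 (K = -1 - 5 = -6)
D(z) = 6 (D(z) = -1*(-6) = 6)
D(-1*12)*E(14) = 6*(-20) = -120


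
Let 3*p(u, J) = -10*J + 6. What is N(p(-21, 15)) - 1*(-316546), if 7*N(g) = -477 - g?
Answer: 2215393/7 ≈ 3.1648e+5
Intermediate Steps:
p(u, J) = 2 - 10*J/3 (p(u, J) = (-10*J + 6)/3 = (6 - 10*J)/3 = 2 - 10*J/3)
N(g) = -477/7 - g/7 (N(g) = (-477 - g)/7 = -477/7 - g/7)
N(p(-21, 15)) - 1*(-316546) = (-477/7 - (2 - 10/3*15)/7) - 1*(-316546) = (-477/7 - (2 - 50)/7) + 316546 = (-477/7 - ⅐*(-48)) + 316546 = (-477/7 + 48/7) + 316546 = -429/7 + 316546 = 2215393/7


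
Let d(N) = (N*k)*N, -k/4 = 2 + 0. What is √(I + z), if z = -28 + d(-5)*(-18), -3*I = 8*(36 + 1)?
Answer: 2*√7815/3 ≈ 58.935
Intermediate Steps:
k = -8 (k = -4*(2 + 0) = -4*2 = -8)
d(N) = -8*N² (d(N) = (N*(-8))*N = (-8*N)*N = -8*N²)
I = -296/3 (I = -8*(36 + 1)/3 = -8*37/3 = -⅓*296 = -296/3 ≈ -98.667)
z = 3572 (z = -28 - 8*(-5)²*(-18) = -28 - 8*25*(-18) = -28 - 200*(-18) = -28 + 3600 = 3572)
√(I + z) = √(-296/3 + 3572) = √(10420/3) = 2*√7815/3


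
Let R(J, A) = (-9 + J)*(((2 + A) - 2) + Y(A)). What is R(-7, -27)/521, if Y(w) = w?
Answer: 864/521 ≈ 1.6583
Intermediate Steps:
R(J, A) = 2*A*(-9 + J) (R(J, A) = (-9 + J)*(((2 + A) - 2) + A) = (-9 + J)*(A + A) = (-9 + J)*(2*A) = 2*A*(-9 + J))
R(-7, -27)/521 = (2*(-27)*(-9 - 7))/521 = (2*(-27)*(-16))*(1/521) = 864*(1/521) = 864/521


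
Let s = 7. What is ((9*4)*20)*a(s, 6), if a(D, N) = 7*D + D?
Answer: 40320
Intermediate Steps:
a(D, N) = 8*D
((9*4)*20)*a(s, 6) = ((9*4)*20)*(8*7) = (36*20)*56 = 720*56 = 40320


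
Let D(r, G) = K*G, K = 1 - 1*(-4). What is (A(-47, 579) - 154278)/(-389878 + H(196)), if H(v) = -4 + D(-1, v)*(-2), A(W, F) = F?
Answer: 51233/130614 ≈ 0.39225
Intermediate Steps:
K = 5 (K = 1 + 4 = 5)
D(r, G) = 5*G
H(v) = -4 - 10*v (H(v) = -4 + (5*v)*(-2) = -4 - 10*v)
(A(-47, 579) - 154278)/(-389878 + H(196)) = (579 - 154278)/(-389878 + (-4 - 10*196)) = -153699/(-389878 + (-4 - 1960)) = -153699/(-389878 - 1964) = -153699/(-391842) = -153699*(-1/391842) = 51233/130614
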